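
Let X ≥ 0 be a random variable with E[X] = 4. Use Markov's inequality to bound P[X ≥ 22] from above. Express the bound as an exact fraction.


μ = E[X] = 4, a = 22.
Markov: P[X ≥ 22] ≤ μ/a = (4)/22 = 2/11.
Numerically: ≈ 0.182.
(Since a = 22 > μ = 4.000, the bound 2/11 is < 1 and informative.)

P[X ≥ 22] ≤ 2/11 ≈ 0.182.


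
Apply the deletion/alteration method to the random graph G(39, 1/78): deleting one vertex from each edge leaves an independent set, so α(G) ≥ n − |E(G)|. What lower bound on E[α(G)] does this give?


E[|E(G)|] = C(39, 2)·p = 741 · (1/78) = 19/2.
E[α(G)] ≥ n − E[|E(G)|] = 39 − 19/2 = 59/2.
Numerically: ≈ 29.500000.
(This is only a lower bound; the true E[α(G)] may be larger.)

E[α(G)] ≥ 59/2 ≈ 29.500000.


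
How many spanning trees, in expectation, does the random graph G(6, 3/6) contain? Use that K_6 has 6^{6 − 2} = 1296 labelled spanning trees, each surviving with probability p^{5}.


K_6 has 6^{6 − 2} = 1296 labelled spanning trees.
For each such spanning tree H, let X_H = 1 if all 5 edges of H are present in G. Then P[X_H = 1] = p^{5} = (1/2)^{5} = 1/32.
Summing the indicators: E[X] = Σ_H E[X_H] = 1296 · p^{5} = 1296 · 1/32 = 81/2.
Numerically: E[X] ≈ 40.5.

E[X] = 1296 · (1/2)^{5} = 81/2 ≈ 40.5.


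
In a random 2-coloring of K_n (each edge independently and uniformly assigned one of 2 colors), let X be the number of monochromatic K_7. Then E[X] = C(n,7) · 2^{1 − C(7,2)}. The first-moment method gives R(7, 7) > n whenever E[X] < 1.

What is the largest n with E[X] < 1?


We need C(n, 7) · 2^{1 − 21} < 1, i.e. C(n, 7) < 2^{21 − 1} = 1048576.
Check values of n near the boundary:
  n = 25: C(25, 7) = 480700; 480700 < 1048576? YES
  n = 26: C(26, 7) = 657800; 657800 < 1048576? YES
  n = 27: C(27, 7) = 888030; 888030 < 1048576? YES
  n = 28: C(28, 7) = 1184040; 1184040 < 1048576? NO
  n = 29: C(29, 7) = 1560780; 1560780 < 1048576? NO
  n = 30: C(30, 7) = 2035800; 2035800 < 1048576? NO
The largest n with C(n, 7) < 1048576 is n = 27 (where E[X] = 444015/524288 ≈ 0.847). Hence R(7, 7) > 27, i.e. R(7, 7) ≥ 28.

Largest n = 27; hence R(7, 7) > 27.


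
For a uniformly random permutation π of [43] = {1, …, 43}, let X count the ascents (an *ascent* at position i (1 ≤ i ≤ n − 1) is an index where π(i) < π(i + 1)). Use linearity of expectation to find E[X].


Write X = Σ X_I over i = 1, …, 42, with X_I the indicator of one ascent.
There are 42 indicators.
For each fixed i, the pair (π(i), π(i+1)) is a uniformly random ordered pair of distinct values from {1, …, 43}; by symmetry P[π(i) < π(i+1)] = 1/2.
By linearity: E[X] = 42 · (1/2) = (43 − 1) · (1/2) = 21 ≈ 21.000000.

E[X] = 21 = 21.000000.


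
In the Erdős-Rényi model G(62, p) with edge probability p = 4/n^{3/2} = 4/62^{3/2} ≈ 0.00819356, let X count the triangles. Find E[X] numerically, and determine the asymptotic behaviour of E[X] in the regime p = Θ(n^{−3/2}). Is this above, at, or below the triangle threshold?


Number of potential triangles: C(62, 3) = 37820.
Each occurs with probability p³ ≈ (0.00819356)³ ≈ 5.50069255e-07.
By linearity: E[X] = C(62, 3)·p³ ≈ 37820 · 5.50069255e-07 ≈ 0.020804.
Since α = 3/2 > 1, p = c/n^{3/2} = o(1/n) is below the triangle threshold p ~ 1/n. Asymptotically E[X] ~ (c³/6)·n^{3(1−α)} = (4³/6)·n^{-1.5} → 0, so by Markov's inequality G has no triangles w.h.p.

E[X] ≈ 0.020804; in regime p = Θ(1/n^{3/2}) E[X] tends to 0 (below the triangle threshold p ~ 1/n).


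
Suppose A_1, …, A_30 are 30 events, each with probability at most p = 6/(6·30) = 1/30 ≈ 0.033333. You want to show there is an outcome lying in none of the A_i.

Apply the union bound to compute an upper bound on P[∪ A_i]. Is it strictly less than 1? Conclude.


Union bound: P[∪_{i=1}^{30} A_i] ≤ Σ_i P[A_i] ≤ 30·p = 30·(1/30) = 1.
Numerically: 1 ≈ 1.000000.
Is 1 < 1? NO.
Since the bound 1 is ≥ 1, the union bound is uninformative here; it does NOT by itself certify existence.

30·p = 1 ≈ 1.000000; existence NOT certified by the union bound.


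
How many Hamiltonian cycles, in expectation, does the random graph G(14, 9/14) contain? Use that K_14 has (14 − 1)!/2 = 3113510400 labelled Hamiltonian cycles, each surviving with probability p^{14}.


K_14 has (14 − 1)!/2 = 3113510400 labelled Hamiltonian cycles.
For each such Hamiltonian cycle H, let X_H = 1 if all 14 edges of H are present in G. Then P[X_H = 1] = p^{14} = (9/14)^{14} = 22876792454961/11112006825558016.
Summing the indicators: E[X] = Σ_H E[X_H] = 3113510400 · p^{14} = 3113510400 · 22876792454961/11112006825558016 = 19873641525435994725/3100448333024.
Numerically: E[X] ≈ 6.41e+06.

E[X] = 3113510400 · (9/14)^{14} = 19873641525435994725/3100448333024 ≈ 6.41e+06.


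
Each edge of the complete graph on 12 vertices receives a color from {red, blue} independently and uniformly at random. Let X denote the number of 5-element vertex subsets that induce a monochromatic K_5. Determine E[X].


Let X = Σ_S X_S over the C(12, 5) = 792 subsets S of size 5, where X_S = 1 if the K_5 on S is monochromatic.
For a fixed S, the K_5 on S has C(5, 2) = 10 edges. P[all 10 edges red] = (1/2)^10, and likewise for blue, so P[monochromatic] = 2·(1/2)^10 = 2^{1 − 10} = 1/512.
By linearity: E[X] = C(12, 5) · 2^{1 − 10} = 792 · 1/512 = 99/64.
Numerically: E[X] ≈ 1.546875.

E[X] = C(12,5)·2^(1−C(5,2)) = 99/64 ≈ 1.546875.


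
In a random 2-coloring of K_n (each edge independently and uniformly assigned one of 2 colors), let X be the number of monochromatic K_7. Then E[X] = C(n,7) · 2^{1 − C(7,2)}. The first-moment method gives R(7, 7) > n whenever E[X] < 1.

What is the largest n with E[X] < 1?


We need C(n, 7) · 2^{1 − 21} < 1, i.e. C(n, 7) < 2^{21 − 1} = 1048576.
Check values of n near the boundary:
  n = 26: C(26, 7) = 657800; 657800 < 1048576? YES
  n = 27: C(27, 7) = 888030; 888030 < 1048576? YES
  n = 28: C(28, 7) = 1184040; 1184040 < 1048576? NO
  n = 29: C(29, 7) = 1560780; 1560780 < 1048576? NO
  n = 30: C(30, 7) = 2035800; 2035800 < 1048576? NO
The largest n with C(n, 7) < 1048576 is n = 27 (where E[X] = 444015/524288 ≈ 0.8469). Hence R(7, 7) > 27, i.e. R(7, 7) ≥ 28.

Largest n = 27; hence R(7, 7) > 27.


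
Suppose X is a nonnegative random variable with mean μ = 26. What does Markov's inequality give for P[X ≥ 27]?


μ = E[X] = 26, a = 27.
Markov: P[X ≥ 27] ≤ μ/a = (26)/27 = 26/27.
Numerically: ≈ 0.9630.
(Since a = 27 > μ = 26.0000, the bound 26/27 is < 1 and informative.)

P[X ≥ 27] ≤ 26/27 ≈ 0.9630.


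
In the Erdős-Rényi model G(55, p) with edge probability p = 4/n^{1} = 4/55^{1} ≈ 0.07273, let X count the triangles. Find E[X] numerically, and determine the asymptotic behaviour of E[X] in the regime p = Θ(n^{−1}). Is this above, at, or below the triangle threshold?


Number of potential triangles: C(55, 3) = 26235.
Each occurs with probability p³ ≈ (0.07273)³ ≈ 3.846732e-04.
By linearity: E[X] = C(55, 3)·p³ ≈ 26235 · 3.846732e-04 ≈ 10.0919.
Here α = 1, so p = 4/n is exactly at the triangle threshold p ~ 1/n. Asymptotically E[X] → c³/6 = 4³/6 = 32/3 ≈ 10.6667, a bounded constant. In this regime the triangle count is asymptotically Poisson(c³/6).

E[X] ≈ 10.0919; in regime p = Θ(1/n^{1}) E[X] stays bounded (at the triangle threshold p ~ 1/n).


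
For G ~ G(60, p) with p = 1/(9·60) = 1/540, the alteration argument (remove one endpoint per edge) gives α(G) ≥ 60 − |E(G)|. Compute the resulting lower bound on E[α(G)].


E[|E(G)|] = C(60, 2)·p = 1770 · (1/540) = 59/18.
E[α(G)] ≥ n − E[|E(G)|] = 60 − 59/18 = 1021/18.
Numerically: ≈ 56.72222.
(This is only a lower bound; the true E[α(G)] may be larger.)

E[α(G)] ≥ 1021/18 ≈ 56.72222.


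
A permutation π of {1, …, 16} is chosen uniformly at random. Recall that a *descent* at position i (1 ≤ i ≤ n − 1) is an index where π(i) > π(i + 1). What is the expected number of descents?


Write X = Σ X_I over i = 1, …, 15, with X_I the indicator of one descent.
There are 15 indicators.
For each fixed i, the pair (π(i), π(i+1)) is a uniformly random ordered pair of distinct values from {1, …, 16}; by symmetry P[π(i) > π(i+1)] = 1/2.
By linearity: E[X] = 15 · (1/2) = (16 − 1) · (1/2) = 15/2 ≈ 7.500.

E[X] = 15/2 = 7.500.


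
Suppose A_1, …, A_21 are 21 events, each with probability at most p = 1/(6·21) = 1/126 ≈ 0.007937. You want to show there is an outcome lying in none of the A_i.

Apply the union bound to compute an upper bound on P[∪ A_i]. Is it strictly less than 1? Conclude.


Union bound: P[∪_{i=1}^{21} A_i] ≤ Σ_i P[A_i] ≤ 21·p = 21·(1/126) = 1/6.
Numerically: 1/6 ≈ 0.166667.
Is 1/6 < 1? YES.
Since P[∪ A_i] ≤ 1/6 < 1, the complement has P[∩ A_i^c] ≥ 1 − 1/6 = 5/6 > 0, so some outcome avoids every A_i.

21·p = 1/6 ≈ 0.166667; existence CERTIFIED by the union bound.


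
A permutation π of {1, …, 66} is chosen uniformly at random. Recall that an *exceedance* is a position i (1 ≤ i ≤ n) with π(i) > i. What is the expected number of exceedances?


Write X = Σ_{i=1}^{66} X_i, where X_i = 1_{π(i) > i}.
For each fixed i, π(i) is uniform over {1, …, 66} (marginal of a uniform permutation), so P[π(i) > i] = (n − i)/n. Summing: Σ_{i=1}^{66} (n − i)/n = (0 + 1 + … + 65)/66 = 66(66 − 1)/(2·66) = (66 − 1)/2.
Hence E[X] = Σ_{i=1}^{66} (66 − i)/66 = 65/2 ≈ 32.500000.

E[X] = 65/2 = 32.500000.


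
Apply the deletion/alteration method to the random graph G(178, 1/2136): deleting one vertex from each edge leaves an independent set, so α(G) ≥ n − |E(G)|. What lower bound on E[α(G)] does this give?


E[|E(G)|] = C(178, 2)·p = 15753 · (1/2136) = 59/8.
E[α(G)] ≥ n − E[|E(G)|] = 178 − 59/8 = 1365/8.
Numerically: ≈ 170.625.
(This is only a lower bound; the true E[α(G)] may be larger.)

E[α(G)] ≥ 1365/8 ≈ 170.625.


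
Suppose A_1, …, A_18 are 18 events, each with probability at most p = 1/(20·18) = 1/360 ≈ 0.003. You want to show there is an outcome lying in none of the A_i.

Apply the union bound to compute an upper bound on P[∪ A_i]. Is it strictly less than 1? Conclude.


Union bound: P[∪_{i=1}^{18} A_i] ≤ Σ_i P[A_i] ≤ 18·p = 18·(1/360) = 1/20.
Numerically: 1/20 ≈ 0.050.
Is 1/20 < 1? YES.
Since P[∪ A_i] ≤ 1/20 < 1, the complement has P[∩ A_i^c] ≥ 1 − 1/20 = 19/20 > 0, so some outcome avoids every A_i.

18·p = 1/20 ≈ 0.050; existence CERTIFIED by the union bound.


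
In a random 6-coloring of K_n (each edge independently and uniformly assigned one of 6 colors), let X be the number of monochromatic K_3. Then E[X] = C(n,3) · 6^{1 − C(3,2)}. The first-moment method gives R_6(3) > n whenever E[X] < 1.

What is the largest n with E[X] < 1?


We need C(n, 3) · 6^{1 − 3} < 1, i.e. C(n, 3) < 6^{3 − 1} = 36.
Check values of n near the boundary:
  n = 6: C(6, 3) = 20; 20 < 36? YES
  n = 7: C(7, 3) = 35; 35 < 36? YES
  n = 8: C(8, 3) = 56; 56 < 36? NO
  n = 9: C(9, 3) = 84; 84 < 36? NO
  n = 10: C(10, 3) = 120; 120 < 36? NO
The largest n with C(n, 3) < 36 is n = 7 (where E[X] = 35/36 ≈ 0.9722222). Hence R_6(3) > 7, i.e. R_6(3) ≥ 8.

Largest n = 7; hence R_6(3) > 7.


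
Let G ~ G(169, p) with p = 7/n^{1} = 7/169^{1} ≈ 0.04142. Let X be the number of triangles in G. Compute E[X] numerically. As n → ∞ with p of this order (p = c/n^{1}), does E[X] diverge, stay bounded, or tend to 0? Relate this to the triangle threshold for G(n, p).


Number of potential triangles: C(169, 3) = 790244.
Each occurs with probability p³ ≈ (0.04142)³ ≈ 7.1061440e-05.
By linearity: E[X] = C(169, 3)·p³ ≈ 790244 · 7.1061440e-05 ≈ 56.15588.
Here α = 1, so p = 7/n is exactly at the triangle threshold p ~ 1/n. Asymptotically E[X] → c³/6 = 7³/6 = 343/6 ≈ 57.16667, a bounded constant. In this regime the triangle count is asymptotically Poisson(c³/6).

E[X] ≈ 56.15588; in regime p = Θ(1/n^{1}) E[X] stays bounded (at the triangle threshold p ~ 1/n).


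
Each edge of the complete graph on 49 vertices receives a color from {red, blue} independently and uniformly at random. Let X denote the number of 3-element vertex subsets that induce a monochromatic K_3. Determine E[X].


Let X = Σ_S X_S over the C(49, 3) = 18424 subsets S of size 3, where X_S = 1 if the K_3 on S is monochromatic.
For a fixed S, the K_3 on S has C(3, 2) = 3 edges. P[all 3 edges red] = (1/2)^3, and likewise for blue, so P[monochromatic] = 2·(1/2)^3 = 2^{1 − 3} = 1/4.
By linearity of expectation: E[X] = C(49, 3) · 2^{1 − 3} = 18424 · 1/4 = 4606.
Numerically: E[X] ≈ 4606.000000.

E[X] = C(49,3)·2^(1−C(3,2)) = 4606 ≈ 4606.000000.


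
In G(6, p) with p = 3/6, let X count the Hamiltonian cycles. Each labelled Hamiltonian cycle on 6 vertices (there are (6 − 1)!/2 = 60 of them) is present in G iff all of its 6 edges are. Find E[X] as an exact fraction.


K_6 has (6 − 1)!/2 = 60 labelled Hamiltonian cycles.
For each such Hamiltonian cycle H, let X_H = 1 if all 6 edges of H are present in G. Then P[X_H = 1] = p^{6} = (1/2)^{6} = 1/64.
By linearity of expectation: E[X] = Σ_H E[X_H] = 60 · p^{6} = 60 · 1/64 = 15/16.
Numerically: E[X] ≈ 0.9375.

E[X] = 60 · (1/2)^{6} = 15/16 ≈ 0.9375.


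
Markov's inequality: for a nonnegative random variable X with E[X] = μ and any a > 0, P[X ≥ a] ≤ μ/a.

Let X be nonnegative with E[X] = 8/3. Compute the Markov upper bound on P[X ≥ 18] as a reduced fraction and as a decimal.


μ = E[X] = 8/3, a = 18.
Markov: P[X ≥ 18] ≤ μ/a = (8/3)/18 = 4/27.
Numerically: ≈ 0.148148.
(Since a = 18 > μ = 2.666667, the bound 4/27 is < 1 and informative.)

P[X ≥ 18] ≤ 4/27 ≈ 0.148148.


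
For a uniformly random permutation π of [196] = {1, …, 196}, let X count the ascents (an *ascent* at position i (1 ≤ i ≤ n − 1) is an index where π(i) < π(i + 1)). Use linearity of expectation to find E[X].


Write X = Σ X_I over i = 1, …, 195, with X_I the indicator of one ascent.
There are 195 indicators.
For each fixed i, the pair (π(i), π(i+1)) is a uniformly random ordered pair of distinct values from {1, …, 196}; by symmetry P[π(i) < π(i+1)] = 1/2.
By linearity: E[X] = 195 · (1/2) = (196 − 1) · (1/2) = 195/2 ≈ 97.500.

E[X] = 195/2 = 97.500.


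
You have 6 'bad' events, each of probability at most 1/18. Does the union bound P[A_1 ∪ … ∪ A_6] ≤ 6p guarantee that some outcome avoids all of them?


Union bound: P[∪_{i=1}^{6} A_i] ≤ Σ_i P[A_i] ≤ 6·p = 6·(1/18) = 1/3.
Numerically: 1/3 ≈ 0.333.
Is 1/3 < 1? YES.
Since P[∪ A_i] ≤ 1/3 < 1, the complement has P[∩ A_i^c] ≥ 1 − 1/3 = 2/3 > 0, so some outcome avoids every A_i.

6·p = 1/3 ≈ 0.333; existence CERTIFIED by the union bound.


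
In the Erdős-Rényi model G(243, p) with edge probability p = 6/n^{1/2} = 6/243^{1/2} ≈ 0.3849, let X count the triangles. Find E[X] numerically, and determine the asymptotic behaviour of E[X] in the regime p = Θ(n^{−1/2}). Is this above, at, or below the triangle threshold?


Number of potential triangles: C(243, 3) = 2362041.
Each occurs with probability p³ ≈ (0.3849)³ ≈ 5.7022249e-02.
By linearity: E[X] = C(243, 3)·p³ ≈ 2362041 · 5.7022249e-02 ≈ 134688.88960.
Since α = 1/2 < 1, p = c/n^{1/2} ≫ 1/n is above the triangle threshold p ~ 1/n. Asymptotically E[X] ~ (c³/6)·n^{3(1−α)} = (6³/6)·n^{1.5} → ∞; triangles are abundant w.h.p.

E[X] ≈ 134688.88960; in regime p = Θ(1/n^{1/2}) E[X] diverges (above the triangle threshold p ~ 1/n).


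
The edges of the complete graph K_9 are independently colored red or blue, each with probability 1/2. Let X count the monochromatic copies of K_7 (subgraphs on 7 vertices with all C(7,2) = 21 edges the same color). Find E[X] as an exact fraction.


Let X = Σ_S X_S over the C(9, 7) = 36 subsets S of size 7, where X_S = 1 if the K_7 on S is monochromatic.
For a fixed S, the K_7 on S has C(7, 2) = 21 edges. P[all 21 edges red] = (1/2)^21, and likewise for blue, so P[monochromatic] = 2·(1/2)^21 = 2^{1 − 21} = 1/1048576.
By linearity of expectation: E[X] = C(9, 7) · 2^{1 − 21} = 36 · 1/1048576 = 9/262144.
Numerically: E[X] ≈ 0.000.

E[X] = C(9,7)·2^(1−C(7,2)) = 9/262144 ≈ 0.000.


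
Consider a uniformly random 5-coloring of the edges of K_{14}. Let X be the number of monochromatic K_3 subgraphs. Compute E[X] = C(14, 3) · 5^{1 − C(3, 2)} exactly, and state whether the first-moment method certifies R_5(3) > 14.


E[X] = C(14, 3) · 5^{1 − 3} = 364 · 5^{−2} = 364/25.
As a reduced fraction: E[X] = 364/25 ≈ 14.560.
Is E[X] < 1? NO.
Since E[X] ≥ 1, the first-moment bound is inconclusive at n = 14; it does NOT by itself certify R_5(3) > 14.

E[X] = 364/25 ≈ 14.560; E[X] ≥ 1; first-moment method inconclusive here.


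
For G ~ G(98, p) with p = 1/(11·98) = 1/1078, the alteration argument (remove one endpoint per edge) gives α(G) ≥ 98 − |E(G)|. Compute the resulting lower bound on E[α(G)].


E[|E(G)|] = C(98, 2)·p = 4753 · (1/1078) = 97/22.
E[α(G)] ≥ n − E[|E(G)|] = 98 − 97/22 = 2059/22.
Numerically: ≈ 93.59091.
(This is only a lower bound; the true E[α(G)] may be larger.)

E[α(G)] ≥ 2059/22 ≈ 93.59091.


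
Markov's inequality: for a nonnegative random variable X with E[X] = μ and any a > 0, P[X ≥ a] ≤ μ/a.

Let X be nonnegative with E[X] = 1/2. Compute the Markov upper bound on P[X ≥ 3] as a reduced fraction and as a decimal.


μ = E[X] = 1/2, a = 3.
Markov: P[X ≥ 3] ≤ μ/a = (1/2)/3 = 1/6.
Numerically: ≈ 0.166667.
(Since a = 3 > μ = 0.500000, the bound 1/6 is < 1 and informative.)

P[X ≥ 3] ≤ 1/6 ≈ 0.166667.


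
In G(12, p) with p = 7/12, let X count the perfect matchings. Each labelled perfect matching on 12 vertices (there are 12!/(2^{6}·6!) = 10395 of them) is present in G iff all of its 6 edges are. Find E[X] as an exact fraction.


K_12 has 12!/(2^{6}·6!) = 10395 labelled perfect matchings.
For each such perfect matching H, let X_H = 1 if all 6 edges of H are present in G. Then P[X_H = 1] = p^{6} = (7/12)^{6} = 117649/2985984.
Summing the indicators: E[X] = Σ_H E[X_H] = 10395 · p^{6} = 10395 · 117649/2985984 = 45294865/110592.
Numerically: E[X] ≈ 409.57.

E[X] = 10395 · (7/12)^{6} = 45294865/110592 ≈ 409.57.


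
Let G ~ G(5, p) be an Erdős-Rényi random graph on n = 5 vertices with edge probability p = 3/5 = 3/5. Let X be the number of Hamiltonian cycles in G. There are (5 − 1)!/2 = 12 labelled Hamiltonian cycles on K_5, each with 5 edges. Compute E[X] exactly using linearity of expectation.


K_5 has (5 − 1)!/2 = 12 labelled Hamiltonian cycles.
For each such Hamiltonian cycle H, let X_H = 1 if all 5 edges of H are present in G. Then P[X_H = 1] = p^{5} = (3/5)^{5} = 243/3125.
By linearity: E[X] = Σ_H E[X_H] = 12 · p^{5} = 12 · 243/3125 = 2916/3125.
Numerically: E[X] ≈ 0.933.

E[X] = 12 · (3/5)^{5} = 2916/3125 ≈ 0.933.


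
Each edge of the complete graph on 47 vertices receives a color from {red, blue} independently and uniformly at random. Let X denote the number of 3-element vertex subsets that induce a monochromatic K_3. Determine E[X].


Let X = Σ_S X_S over the C(47, 3) = 16215 subsets S of size 3, where X_S = 1 if the K_3 on S is monochromatic.
For a fixed S, the K_3 on S has C(3, 2) = 3 edges. P[all 3 edges red] = (1/2)^3, and likewise for blue, so P[monochromatic] = 2·(1/2)^3 = 2^{1 − 3} = 1/4.
By linearity: E[X] = C(47, 3) · 2^{1 − 3} = 16215 · 1/4 = 16215/4.
Numerically: E[X] ≈ 4053.75000.

E[X] = C(47,3)·2^(1−C(3,2)) = 16215/4 ≈ 4053.75000.


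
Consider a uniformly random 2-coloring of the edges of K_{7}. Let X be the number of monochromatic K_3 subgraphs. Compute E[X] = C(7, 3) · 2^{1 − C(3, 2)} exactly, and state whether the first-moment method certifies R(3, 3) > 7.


E[X] = C(7, 3) · 2^{1 − 3} = 35 · 2^{−2} = 35/4.
As a reduced fraction: E[X] = 35/4 ≈ 8.7500000.
Is E[X] < 1? NO.
Since E[X] ≥ 1, the first-moment bound is inconclusive at n = 7; it does NOT by itself certify R(3, 3) > 7.

E[X] = 35/4 ≈ 8.7500000; E[X] ≥ 1; first-moment method inconclusive here.


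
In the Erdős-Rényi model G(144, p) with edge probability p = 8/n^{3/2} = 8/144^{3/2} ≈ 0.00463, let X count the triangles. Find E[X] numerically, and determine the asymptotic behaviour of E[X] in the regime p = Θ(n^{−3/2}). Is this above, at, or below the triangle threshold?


Number of potential triangles: C(144, 3) = 487344.
Each occurs with probability p³ ≈ (0.00463)³ ≈ 9.92290e-08.
By linearity: E[X] = C(144, 3)·p³ ≈ 487344 · 9.92290e-08 ≈ 0.048.
Since α = 3/2 > 1, p = c/n^{3/2} = o(1/n) is below the triangle threshold p ~ 1/n. Asymptotically E[X] ~ (c³/6)·n^{3(1−α)} = (8³/6)·n^{-1.5} → 0, so by Markov's inequality G has no triangles w.h.p.

E[X] ≈ 0.048; in regime p = Θ(1/n^{3/2}) E[X] tends to 0 (below the triangle threshold p ~ 1/n).


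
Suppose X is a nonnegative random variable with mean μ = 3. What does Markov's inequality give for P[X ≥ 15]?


μ = E[X] = 3, a = 15.
Markov: P[X ≥ 15] ≤ μ/a = (3)/15 = 1/5.
Numerically: ≈ 0.200.
(Since a = 15 > μ = 3.000, the bound 1/5 is < 1 and informative.)

P[X ≥ 15] ≤ 1/5 ≈ 0.200.


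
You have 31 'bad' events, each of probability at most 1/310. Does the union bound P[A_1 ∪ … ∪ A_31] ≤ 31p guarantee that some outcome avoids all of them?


Union bound: P[∪_{i=1}^{31} A_i] ≤ Σ_i P[A_i] ≤ 31·p = 31·(1/310) = 1/10.
Numerically: 1/10 ≈ 0.1000000.
Is 1/10 < 1? YES.
Since P[∪ A_i] ≤ 1/10 < 1, the complement has P[∩ A_i^c] ≥ 1 − 1/10 = 9/10 > 0, so some outcome avoids every A_i.

31·p = 1/10 ≈ 0.1000000; existence CERTIFIED by the union bound.


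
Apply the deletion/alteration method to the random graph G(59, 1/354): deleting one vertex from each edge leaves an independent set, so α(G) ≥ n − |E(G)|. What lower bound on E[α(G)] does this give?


E[|E(G)|] = C(59, 2)·p = 1711 · (1/354) = 29/6.
E[α(G)] ≥ n − E[|E(G)|] = 59 − 29/6 = 325/6.
Numerically: ≈ 54.1667.
(This is only a lower bound; the true E[α(G)] may be larger.)

E[α(G)] ≥ 325/6 ≈ 54.1667.


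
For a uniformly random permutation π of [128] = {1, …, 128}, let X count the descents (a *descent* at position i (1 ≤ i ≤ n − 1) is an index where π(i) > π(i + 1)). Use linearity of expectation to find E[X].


Write X = Σ X_I over i = 1, …, 127, with X_I the indicator of one descent.
There are 127 indicators.
For each fixed i, the pair (π(i), π(i+1)) is a uniformly random ordered pair of distinct values from {1, …, 128}; by symmetry P[π(i) > π(i+1)] = 1/2.
By linearity: E[X] = 127 · (1/2) = (128 − 1) · (1/2) = 127/2 ≈ 63.500000.

E[X] = 127/2 = 63.500000.


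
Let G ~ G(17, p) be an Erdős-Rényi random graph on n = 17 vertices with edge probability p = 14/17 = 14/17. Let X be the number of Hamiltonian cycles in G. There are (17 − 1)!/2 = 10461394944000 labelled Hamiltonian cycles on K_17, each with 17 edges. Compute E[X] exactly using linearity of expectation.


K_17 has (17 − 1)!/2 = 10461394944000 labelled Hamiltonian cycles.
For each such Hamiltonian cycle H, let X_H = 1 if all 17 edges of H are present in G. Then P[X_H = 1] = p^{17} = (14/17)^{17} = 30491346729331195904/827240261886336764177.
Summing the indicators: E[X] = Σ_H E[X_H] = 10461394944000 · p^{17} = 10461394944000 · 30491346729331195904/827240261886336764177 = 318982020509976309331579109376000/827240261886336764177.
Numerically: E[X] ≈ 3.856e+11.

E[X] = 10461394944000 · (14/17)^{17} = 318982020509976309331579109376000/827240261886336764177 ≈ 3.856e+11.


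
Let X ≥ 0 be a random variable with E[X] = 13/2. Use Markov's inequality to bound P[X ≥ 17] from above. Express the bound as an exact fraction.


μ = E[X] = 13/2, a = 17.
Markov: P[X ≥ 17] ≤ μ/a = (13/2)/17 = 13/34.
Numerically: ≈ 0.382353.
(Since a = 17 > μ = 6.500000, the bound 13/34 is < 1 and informative.)

P[X ≥ 17] ≤ 13/34 ≈ 0.382353.


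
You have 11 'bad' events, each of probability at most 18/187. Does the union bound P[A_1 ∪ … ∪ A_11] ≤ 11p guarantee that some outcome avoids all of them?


Union bound: P[∪_{i=1}^{11} A_i] ≤ Σ_i P[A_i] ≤ 11·p = 11·(18/187) = 18/17.
Numerically: 18/17 ≈ 1.0588235.
Is 18/17 < 1? NO.
Since the bound 18/17 is ≥ 1, the union bound is uninformative here; it does NOT by itself certify existence.

11·p = 18/17 ≈ 1.0588235; existence NOT certified by the union bound.


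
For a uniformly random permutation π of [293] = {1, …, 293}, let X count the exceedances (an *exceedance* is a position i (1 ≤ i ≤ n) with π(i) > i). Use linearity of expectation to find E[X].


Write X = Σ_{i=1}^{293} X_i, where X_i = 1_{π(i) > i}.
For each fixed i, π(i) is uniform over {1, …, 293} (marginal of a uniform permutation), so P[π(i) > i] = (n − i)/n. Summing: Σ_{i=1}^{293} (n − i)/n = (0 + 1 + … + 292)/293 = 293(293 − 1)/(2·293) = (293 − 1)/2.
Hence E[X] = Σ_{i=1}^{293} (293 − i)/293 = 146 ≈ 146.000.

E[X] = 146 = 146.000.


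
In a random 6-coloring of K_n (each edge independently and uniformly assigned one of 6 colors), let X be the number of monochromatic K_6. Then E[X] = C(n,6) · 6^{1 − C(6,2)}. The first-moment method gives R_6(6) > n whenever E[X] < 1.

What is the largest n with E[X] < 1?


We need C(n, 6) · 6^{1 − 15} < 1, i.e. C(n, 6) < 6^{15 − 1} = 78364164096.
Check values of n near the boundary:
  n = 195: C(195, 6) = 70656049360; 70656049360 < 78364164096? YES
  n = 196: C(196, 6) = 72887293024; 72887293024 < 78364164096? YES
  n = 197: C(197, 6) = 75176946208; 75176946208 < 78364164096? YES
  n = 198: C(198, 6) = 77526225777; 77526225777 < 78364164096? YES
  n = 199: C(199, 6) = 79936367511; 79936367511 < 78364164096? NO
The largest n with C(n, 6) < 78364164096 is n = 198 (where E[X] = 25842075259/26121388032 ≈ 0.98931). Hence R_6(6) > 198, i.e. R_6(6) ≥ 199.

Largest n = 198; hence R_6(6) > 198.


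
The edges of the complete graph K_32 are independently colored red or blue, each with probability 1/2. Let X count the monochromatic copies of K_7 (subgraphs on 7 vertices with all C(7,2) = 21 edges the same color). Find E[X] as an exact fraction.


Let X = Σ_S X_S over the C(32, 7) = 3365856 subsets S of size 7, where X_S = 1 if the K_7 on S is monochromatic.
For a fixed S, the K_7 on S has C(7, 2) = 21 edges. P[all 21 edges red] = (1/2)^21, and likewise for blue, so P[monochromatic] = 2·(1/2)^21 = 2^{1 − 21} = 1/1048576.
By linearity of expectation: E[X] = C(32, 7) · 2^{1 − 21} = 3365856 · 1/1048576 = 105183/32768.
Numerically: E[X] ≈ 3.209930.

E[X] = C(32,7)·2^(1−C(7,2)) = 105183/32768 ≈ 3.209930.


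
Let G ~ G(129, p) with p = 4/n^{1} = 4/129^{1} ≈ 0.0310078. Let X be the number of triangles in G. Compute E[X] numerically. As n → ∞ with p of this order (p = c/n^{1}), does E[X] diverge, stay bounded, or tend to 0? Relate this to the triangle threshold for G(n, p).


Number of potential triangles: C(129, 3) = 349504.
Each occurs with probability p³ ≈ (0.0310078)³ ≈ 2.98133544e-05.
By linearity: E[X] = C(129, 3)·p³ ≈ 349504 · 2.98133544e-05 ≈ 10.419887.
Here α = 1, so p = 4/n is exactly at the triangle threshold p ~ 1/n. Asymptotically E[X] → c³/6 = 4³/6 = 32/3 ≈ 10.666667, a bounded constant. In this regime the triangle count is asymptotically Poisson(c³/6).

E[X] ≈ 10.419887; in regime p = Θ(1/n^{1}) E[X] stays bounded (at the triangle threshold p ~ 1/n).


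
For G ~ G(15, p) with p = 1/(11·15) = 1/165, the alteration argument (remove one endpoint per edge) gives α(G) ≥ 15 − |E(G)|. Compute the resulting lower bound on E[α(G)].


E[|E(G)|] = C(15, 2)·p = 105 · (1/165) = 7/11.
E[α(G)] ≥ n − E[|E(G)|] = 15 − 7/11 = 158/11.
Numerically: ≈ 14.364.
(This is only a lower bound; the true E[α(G)] may be larger.)

E[α(G)] ≥ 158/11 ≈ 14.364.


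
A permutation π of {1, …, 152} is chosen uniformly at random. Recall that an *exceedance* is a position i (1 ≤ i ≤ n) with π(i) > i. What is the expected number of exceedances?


Write X = Σ_{i=1}^{152} X_i, where X_i = 1_{π(i) > i}.
For each fixed i, π(i) is uniform over {1, …, 152} (marginal of a uniform permutation), so P[π(i) > i] = (n − i)/n. Summing: Σ_{i=1}^{152} (n − i)/n = (0 + 1 + … + 151)/152 = 152(152 − 1)/(2·152) = (152 − 1)/2.
Hence E[X] = Σ_{i=1}^{152} (152 − i)/152 = 151/2 ≈ 75.500000.

E[X] = 151/2 = 75.500000.


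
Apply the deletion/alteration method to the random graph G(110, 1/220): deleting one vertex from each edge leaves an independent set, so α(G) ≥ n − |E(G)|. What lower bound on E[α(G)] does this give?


E[|E(G)|] = C(110, 2)·p = 5995 · (1/220) = 109/4.
E[α(G)] ≥ n − E[|E(G)|] = 110 − 109/4 = 331/4.
Numerically: ≈ 82.7500.
(This is only a lower bound; the true E[α(G)] may be larger.)

E[α(G)] ≥ 331/4 ≈ 82.7500.


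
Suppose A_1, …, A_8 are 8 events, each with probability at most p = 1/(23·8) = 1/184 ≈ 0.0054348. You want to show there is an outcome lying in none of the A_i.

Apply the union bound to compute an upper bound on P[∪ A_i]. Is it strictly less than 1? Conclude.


Union bound: P[∪_{i=1}^{8} A_i] ≤ Σ_i P[A_i] ≤ 8·p = 8·(1/184) = 1/23.
Numerically: 1/23 ≈ 0.0434783.
Is 1/23 < 1? YES.
Since P[∪ A_i] ≤ 1/23 < 1, the complement has P[∩ A_i^c] ≥ 1 − 1/23 = 22/23 > 0, so some outcome avoids every A_i.

8·p = 1/23 ≈ 0.0434783; existence CERTIFIED by the union bound.


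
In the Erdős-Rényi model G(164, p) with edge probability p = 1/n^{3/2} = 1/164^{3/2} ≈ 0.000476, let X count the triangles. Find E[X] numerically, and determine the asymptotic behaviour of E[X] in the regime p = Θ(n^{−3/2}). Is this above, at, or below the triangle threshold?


Number of potential triangles: C(164, 3) = 721764.
Each occurs with probability p³ ≈ (0.000476)³ ≈ 1.07945e-10.
By linearity: E[X] = C(164, 3)·p³ ≈ 721764 · 1.07945e-10 ≈ 0.000.
Since α = 3/2 > 1, p = c/n^{3/2} = o(1/n) is below the triangle threshold p ~ 1/n. Asymptotically E[X] ~ (c³/6)·n^{3(1−α)} = (1³/6)·n^{-1.5} → 0, so by Markov's inequality G has no triangles w.h.p.

E[X] ≈ 0.000; in regime p = Θ(1/n^{3/2}) E[X] tends to 0 (below the triangle threshold p ~ 1/n).


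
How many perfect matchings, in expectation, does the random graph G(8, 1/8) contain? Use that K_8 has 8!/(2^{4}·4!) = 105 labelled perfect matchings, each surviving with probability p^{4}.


K_8 has 8!/(2^{4}·4!) = 105 labelled perfect matchings.
For each such perfect matching H, let X_H = 1 if all 4 edges of H are present in G. Then P[X_H = 1] = p^{4} = (1/8)^{4} = 1/4096.
By linearity of expectation: E[X] = Σ_H E[X_H] = 105 · p^{4} = 105 · 1/4096 = 105/4096.
Numerically: E[X] ≈ 0.02563.

E[X] = 105 · (1/8)^{4} = 105/4096 ≈ 0.02563.


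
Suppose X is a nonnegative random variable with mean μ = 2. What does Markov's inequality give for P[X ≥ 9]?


μ = E[X] = 2, a = 9.
Markov: P[X ≥ 9] ≤ μ/a = (2)/9 = 2/9.
Numerically: ≈ 0.222222.
(Since a = 9 > μ = 2.000000, the bound 2/9 is < 1 and informative.)

P[X ≥ 9] ≤ 2/9 ≈ 0.222222.


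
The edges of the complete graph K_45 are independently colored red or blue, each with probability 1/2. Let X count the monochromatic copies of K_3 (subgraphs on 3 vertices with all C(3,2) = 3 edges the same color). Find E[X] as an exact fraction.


Let X = Σ_S X_S over the C(45, 3) = 14190 subsets S of size 3, where X_S = 1 if the K_3 on S is monochromatic.
For a fixed S, the K_3 on S has C(3, 2) = 3 edges. P[all 3 edges red] = (1/2)^3, and likewise for blue, so P[monochromatic] = 2·(1/2)^3 = 2^{1 − 3} = 1/4.
Summing: E[X] = C(45, 3) · 2^{1 − 3} = 14190 · 1/4 = 7095/2.
Numerically: E[X] ≈ 3547.500.

E[X] = C(45,3)·2^(1−C(3,2)) = 7095/2 ≈ 3547.500.


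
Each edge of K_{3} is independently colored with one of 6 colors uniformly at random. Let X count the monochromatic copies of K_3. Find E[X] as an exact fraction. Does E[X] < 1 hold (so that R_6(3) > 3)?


E[X] = C(3, 3) · 6^{1 − 3} = 1 · 6^{−2} = 1/36.
As a reduced fraction: E[X] = 1/36 ≈ 0.028.
Is E[X] < 1? YES.
Since E[X] < 1, there exists a 6-coloring of K_{3} with no monochromatic K_3; hence R_6(3) > 3.

E[X] = 1/36 ≈ 0.028; E[X] < 1, so R_6(3) > 3.


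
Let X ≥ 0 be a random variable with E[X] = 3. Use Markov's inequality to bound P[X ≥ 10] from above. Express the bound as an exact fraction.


μ = E[X] = 3, a = 10.
Markov: P[X ≥ 10] ≤ μ/a = (3)/10 = 3/10.
Numerically: ≈ 0.300.
(Since a = 10 > μ = 3.000, the bound 3/10 is < 1 and informative.)

P[X ≥ 10] ≤ 3/10 ≈ 0.300.


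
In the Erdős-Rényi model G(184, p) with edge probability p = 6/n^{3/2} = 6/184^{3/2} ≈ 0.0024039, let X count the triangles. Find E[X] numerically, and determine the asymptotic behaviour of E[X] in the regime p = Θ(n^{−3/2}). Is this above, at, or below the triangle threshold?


Number of potential triangles: C(184, 3) = 1021384.
Each occurs with probability p³ ≈ (0.0024039)³ ≈ 1.3892281e-08.
By linearity: E[X] = C(184, 3)·p³ ≈ 1021384 · 1.3892281e-08 ≈ 0.01419.
Since α = 3/2 > 1, p = c/n^{3/2} = o(1/n) is below the triangle threshold p ~ 1/n. Asymptotically E[X] ~ (c³/6)·n^{3(1−α)} = (6³/6)·n^{-1.5} → 0, so by Markov's inequality G has no triangles w.h.p.

E[X] ≈ 0.01419; in regime p = Θ(1/n^{3/2}) E[X] tends to 0 (below the triangle threshold p ~ 1/n).


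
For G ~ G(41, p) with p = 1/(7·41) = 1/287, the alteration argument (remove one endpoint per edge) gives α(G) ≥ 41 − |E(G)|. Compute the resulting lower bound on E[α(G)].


E[|E(G)|] = C(41, 2)·p = 820 · (1/287) = 20/7.
E[α(G)] ≥ n − E[|E(G)|] = 41 − 20/7 = 267/7.
Numerically: ≈ 38.1429.
(This is only a lower bound; the true E[α(G)] may be larger.)

E[α(G)] ≥ 267/7 ≈ 38.1429.


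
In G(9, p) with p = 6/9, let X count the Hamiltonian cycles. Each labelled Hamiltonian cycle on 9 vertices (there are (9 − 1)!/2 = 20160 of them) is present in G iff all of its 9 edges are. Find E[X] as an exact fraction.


K_9 has (9 − 1)!/2 = 20160 labelled Hamiltonian cycles.
For each such Hamiltonian cycle H, let X_H = 1 if all 9 edges of H are present in G. Then P[X_H = 1] = p^{9} = (2/3)^{9} = 512/19683.
By linearity: E[X] = Σ_H E[X_H] = 20160 · p^{9} = 20160 · 512/19683 = 1146880/2187.
Numerically: E[X] ≈ 524.41.

E[X] = 20160 · (2/3)^{9} = 1146880/2187 ≈ 524.41.


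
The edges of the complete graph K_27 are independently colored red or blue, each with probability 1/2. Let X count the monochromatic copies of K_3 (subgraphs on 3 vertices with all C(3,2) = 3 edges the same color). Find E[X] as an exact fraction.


Let X = Σ_S X_S over the C(27, 3) = 2925 subsets S of size 3, where X_S = 1 if the K_3 on S is monochromatic.
For a fixed S, the K_3 on S has C(3, 2) = 3 edges. P[all 3 edges red] = (1/2)^3, and likewise for blue, so P[monochromatic] = 2·(1/2)^3 = 2^{1 − 3} = 1/4.
Summing: E[X] = C(27, 3) · 2^{1 − 3} = 2925 · 1/4 = 2925/4.
Numerically: E[X] ≈ 731.2500.

E[X] = C(27,3)·2^(1−C(3,2)) = 2925/4 ≈ 731.2500.


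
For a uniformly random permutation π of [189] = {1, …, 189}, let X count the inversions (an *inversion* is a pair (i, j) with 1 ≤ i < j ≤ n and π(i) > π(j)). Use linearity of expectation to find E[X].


Write X = Σ X_I over the C(189, 2) = 17766 pairs i < j, with X_I the indicator of one inversion.
There are 17766 indicators.
For each fixed pair i < j, the values π(i) and π(j) are two distinct elements of {1, …, 189} in uniformly random order; by symmetry P[π(i) > π(j)] = 1/2.
By linearity: E[X] = 17766 · (1/2) = C(189, 2) · (1/2) = 17766/2 = 8883 ≈ 8883.000000.

E[X] = 8883 = 8883.000000.


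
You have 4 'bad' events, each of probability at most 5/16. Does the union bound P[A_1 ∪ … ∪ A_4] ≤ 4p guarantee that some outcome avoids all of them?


Union bound: P[∪_{i=1}^{4} A_i] ≤ Σ_i P[A_i] ≤ 4·p = 4·(5/16) = 5/4.
Numerically: 5/4 ≈ 1.2500.
Is 5/4 < 1? NO.
Since the bound 5/4 is ≥ 1, the union bound is uninformative here; it does NOT by itself certify existence.

4·p = 5/4 ≈ 1.2500; existence NOT certified by the union bound.


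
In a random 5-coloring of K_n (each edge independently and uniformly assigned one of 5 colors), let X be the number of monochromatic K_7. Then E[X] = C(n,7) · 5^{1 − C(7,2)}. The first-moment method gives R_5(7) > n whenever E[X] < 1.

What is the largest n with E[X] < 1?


We need C(n, 7) · 5^{1 − 21} < 1, i.e. C(n, 7) < 5^{21 − 1} = 95367431640625.
Check values of n near the boundary:
  n = 332: C(332, 7) = 82772214646616; 82772214646616 < 95367431640625? YES
  n = 333: C(333, 7) = 84549532139028; 84549532139028 < 95367431640625? YES
  n = 334: C(334, 7) = 86359460961576; 86359460961576 < 95367431640625? YES
  n = 335: C(335, 7) = 88202498238195; 88202498238195 < 95367431640625? YES
  n = 336: C(336, 7) = 90079147136880; 90079147136880 < 95367431640625? YES
  n = 337: C(337, 7) = 91989916924632; 91989916924632 < 95367431640625? YES
  n = 338: C(338, 7) = 93935323022736; 93935323022736 < 95367431640625? YES
  n = 339: C(339, 7) = 95915887062372; 95915887062372 < 95367431640625? NO
  n = 340: C(340, 7) = 97932136940560; 97932136940560 < 95367431640625? NO
  n = 341: C(341, 7) = 99984606876440; 99984606876440 < 95367431640625? NO
The largest n with C(n, 7) < 95367431640625 is n = 338 (where E[X] = 93935323022736/95367431640625 ≈ 0.984983). Hence R_5(7) > 338, i.e. R_5(7) ≥ 339.

Largest n = 338; hence R_5(7) > 338.


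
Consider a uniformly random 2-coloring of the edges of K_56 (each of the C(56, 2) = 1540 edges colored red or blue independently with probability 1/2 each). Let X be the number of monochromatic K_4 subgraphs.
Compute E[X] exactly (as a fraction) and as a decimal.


Let X = Σ_S X_S over the C(56, 4) = 367290 subsets S of size 4, where X_S = 1 if the K_4 on S is monochromatic.
For a fixed S, the K_4 on S has C(4, 2) = 6 edges. P[all 6 edges red] = (1/2)^6, and likewise for blue, so P[monochromatic] = 2·(1/2)^6 = 2^{1 − 6} = 1/32.
Summing: E[X] = C(56, 4) · 2^{1 − 6} = 367290 · 1/32 = 183645/16.
Numerically: E[X] ≈ 11477.812500.

E[X] = C(56,4)·2^(1−C(4,2)) = 183645/16 ≈ 11477.812500.


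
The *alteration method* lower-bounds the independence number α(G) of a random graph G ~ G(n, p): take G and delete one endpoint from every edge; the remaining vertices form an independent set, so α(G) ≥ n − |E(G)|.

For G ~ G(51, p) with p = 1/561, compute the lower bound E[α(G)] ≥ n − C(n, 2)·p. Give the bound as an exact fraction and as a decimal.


E[|E(G)|] = C(51, 2)·p = 1275 · (1/561) = 25/11.
E[α(G)] ≥ n − E[|E(G)|] = 51 − 25/11 = 536/11.
Numerically: ≈ 48.7273.
(This is only a lower bound; the true E[α(G)] may be larger.)

E[α(G)] ≥ 536/11 ≈ 48.7273.


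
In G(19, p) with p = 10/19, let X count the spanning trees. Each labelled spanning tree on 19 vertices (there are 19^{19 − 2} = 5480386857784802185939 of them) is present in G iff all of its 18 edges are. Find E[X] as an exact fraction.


K_19 has 19^{19 − 2} = 5480386857784802185939 labelled spanning trees.
For each such spanning tree H, let X_H = 1 if all 18 edges of H are present in G. Then P[X_H = 1] = p^{18} = (10/19)^{18} = 1000000000000000000/104127350297911241532841.
By linearity of expectation: E[X] = Σ_H E[X_H] = 5480386857784802185939 · p^{18} = 5480386857784802185939 · 1000000000000000000/104127350297911241532841 = 1000000000000000000/19.
Numerically: E[X] ≈ 5.2632e+16.

E[X] = 5480386857784802185939 · (10/19)^{18} = 1000000000000000000/19 ≈ 5.2632e+16.


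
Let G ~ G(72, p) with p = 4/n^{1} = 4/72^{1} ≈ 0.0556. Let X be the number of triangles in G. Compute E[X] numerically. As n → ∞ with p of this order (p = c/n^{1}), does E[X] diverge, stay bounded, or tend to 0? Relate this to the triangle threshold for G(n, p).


Number of potential triangles: C(72, 3) = 59640.
Each occurs with probability p³ ≈ (0.0556)³ ≈ 1.71468e-04.
By linearity: E[X] = C(72, 3)·p³ ≈ 59640 · 1.71468e-04 ≈ 10.226.
Here α = 1, so p = 4/n is exactly at the triangle threshold p ~ 1/n. Asymptotically E[X] → c³/6 = 4³/6 = 32/3 ≈ 10.667, a bounded constant. In this regime the triangle count is asymptotically Poisson(c³/6).

E[X] ≈ 10.226; in regime p = Θ(1/n^{1}) E[X] stays bounded (at the triangle threshold p ~ 1/n).
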